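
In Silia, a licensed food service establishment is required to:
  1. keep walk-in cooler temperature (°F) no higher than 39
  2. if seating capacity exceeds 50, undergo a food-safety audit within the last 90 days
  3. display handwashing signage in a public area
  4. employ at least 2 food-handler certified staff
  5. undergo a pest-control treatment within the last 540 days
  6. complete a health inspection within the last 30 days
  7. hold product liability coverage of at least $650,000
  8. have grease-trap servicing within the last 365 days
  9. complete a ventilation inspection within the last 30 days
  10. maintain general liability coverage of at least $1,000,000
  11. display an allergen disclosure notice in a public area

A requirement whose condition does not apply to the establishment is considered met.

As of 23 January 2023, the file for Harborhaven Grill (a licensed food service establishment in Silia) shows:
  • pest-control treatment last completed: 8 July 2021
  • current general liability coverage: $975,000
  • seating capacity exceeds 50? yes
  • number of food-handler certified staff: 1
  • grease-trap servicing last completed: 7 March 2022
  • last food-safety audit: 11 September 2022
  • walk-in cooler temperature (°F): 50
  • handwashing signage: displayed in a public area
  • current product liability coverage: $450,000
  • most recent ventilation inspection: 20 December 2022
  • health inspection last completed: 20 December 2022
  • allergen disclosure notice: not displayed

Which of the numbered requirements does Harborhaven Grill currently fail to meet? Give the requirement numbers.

1. walk-in cooler temperature (°F) 50 > 39 → not met
2. condition 'seating capacity exceeds 50' holds; food-safety audit 134 days ago vs limit 90 → not met
3. handwashing signage present → met
4. food-handler certified staff 1 < 2 → not met
5. pest-control treatment 564 days ago vs limit 540 → not met
6. health inspection 34 days ago vs limit 30 → not met
7. product liability coverage $450,000 < $650,000 → not met
8. grease-trap servicing 322 days ago vs limit 365 → met
9. ventilation inspection 34 days ago vs limit 30 → not met
10. general liability coverage $975,000 < $1,000,000 → not met
11. allergen disclosure notice absent → not met
Not met: 1, 2, 4, 5, 6, 7, 9, 10, 11

1, 2, 4, 5, 6, 7, 9, 10, 11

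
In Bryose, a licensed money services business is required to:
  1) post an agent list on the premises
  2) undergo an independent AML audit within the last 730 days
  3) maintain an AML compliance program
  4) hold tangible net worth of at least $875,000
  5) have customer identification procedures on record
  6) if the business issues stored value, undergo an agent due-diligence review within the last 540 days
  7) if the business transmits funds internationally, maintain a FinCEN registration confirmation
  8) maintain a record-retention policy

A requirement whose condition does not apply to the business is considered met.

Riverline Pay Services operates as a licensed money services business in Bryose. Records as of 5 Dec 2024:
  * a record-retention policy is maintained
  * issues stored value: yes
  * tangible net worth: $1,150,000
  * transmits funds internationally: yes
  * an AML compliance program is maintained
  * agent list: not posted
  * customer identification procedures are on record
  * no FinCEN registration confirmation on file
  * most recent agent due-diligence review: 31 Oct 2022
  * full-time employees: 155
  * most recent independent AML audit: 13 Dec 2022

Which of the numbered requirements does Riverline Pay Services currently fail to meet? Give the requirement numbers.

1. agent list absent → not met
2. independent AML audit 723 days ago vs limit 730 → met
3. AML compliance program present → met
4. tangible net worth $1,150,000 ≥ $875,000 → met
5. customer identification procedures present → met
6. condition 'issues stored value' holds; agent due-diligence review 766 days ago vs limit 540 → not met
7. condition 'transmits funds internationally' holds; FinCEN registration confirmation absent → not met
8. record-retention policy present → met
Not met: 1, 6, 7

1, 6, 7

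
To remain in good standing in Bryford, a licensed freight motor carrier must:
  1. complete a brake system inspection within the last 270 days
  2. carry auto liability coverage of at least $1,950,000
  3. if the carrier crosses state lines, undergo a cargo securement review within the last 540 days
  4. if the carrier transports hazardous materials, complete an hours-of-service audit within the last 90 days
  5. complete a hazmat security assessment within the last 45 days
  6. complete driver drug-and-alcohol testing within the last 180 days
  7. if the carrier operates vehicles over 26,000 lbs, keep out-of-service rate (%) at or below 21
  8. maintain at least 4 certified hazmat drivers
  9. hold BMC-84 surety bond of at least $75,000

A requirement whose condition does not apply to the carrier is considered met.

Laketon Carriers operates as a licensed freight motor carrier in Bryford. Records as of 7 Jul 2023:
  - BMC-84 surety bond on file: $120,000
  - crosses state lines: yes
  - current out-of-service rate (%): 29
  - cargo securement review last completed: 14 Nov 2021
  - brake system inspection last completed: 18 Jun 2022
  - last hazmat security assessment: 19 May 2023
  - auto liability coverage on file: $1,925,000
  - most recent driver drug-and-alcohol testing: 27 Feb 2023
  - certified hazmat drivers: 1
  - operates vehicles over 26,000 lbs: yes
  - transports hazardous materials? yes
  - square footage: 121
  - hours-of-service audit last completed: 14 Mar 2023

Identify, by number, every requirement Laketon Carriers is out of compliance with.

1, 2, 3, 4, 5, 7, 8

1. brake system inspection 384 days ago vs limit 270 → not met
2. auto liability coverage $1,925,000 < $1,950,000 → not met
3. condition 'crosses state lines' holds; cargo securement review 600 days ago vs limit 540 → not met
4. condition 'transports hazardous materials' holds; hours-of-service audit 115 days ago vs limit 90 → not met
5. hazmat security assessment 49 days ago vs limit 45 → not met
6. driver drug-and-alcohol testing 130 days ago vs limit 180 → met
7. condition 'operates vehicles over 26,000 lbs' holds; out-of-service rate (%) 29 > 21 → not met
8. certified hazmat drivers 1 < 4 → not met
9. BMC-84 surety bond $120,000 ≥ $75,000 → met
Not met: 1, 2, 3, 4, 5, 7, 8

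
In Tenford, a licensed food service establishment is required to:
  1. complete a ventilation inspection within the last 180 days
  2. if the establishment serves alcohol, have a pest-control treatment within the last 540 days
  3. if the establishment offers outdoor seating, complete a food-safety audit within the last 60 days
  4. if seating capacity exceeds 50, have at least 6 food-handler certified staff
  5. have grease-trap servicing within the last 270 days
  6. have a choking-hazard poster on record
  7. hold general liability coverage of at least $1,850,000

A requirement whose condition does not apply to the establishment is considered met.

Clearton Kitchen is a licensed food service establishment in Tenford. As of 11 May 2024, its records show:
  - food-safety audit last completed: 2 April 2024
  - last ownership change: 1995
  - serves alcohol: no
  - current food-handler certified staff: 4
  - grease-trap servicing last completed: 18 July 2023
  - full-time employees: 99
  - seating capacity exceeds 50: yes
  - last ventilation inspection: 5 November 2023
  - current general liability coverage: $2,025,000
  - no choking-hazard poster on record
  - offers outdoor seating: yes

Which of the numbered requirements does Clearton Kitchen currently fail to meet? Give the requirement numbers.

1. ventilation inspection 188 days ago vs limit 180 → not met
2. condition 'serves alcohol' does not hold → requirement n/a → met
3. condition 'offers outdoor seating' holds; food-safety audit 39 days ago vs limit 60 → met
4. condition 'seating capacity exceeds 50' holds; food-handler certified staff 4 < 6 → not met
5. grease-trap servicing 298 days ago vs limit 270 → not met
6. choking-hazard poster absent → not met
7. general liability coverage $2,025,000 ≥ $1,850,000 → met
Not met: 1, 4, 5, 6

1, 4, 5, 6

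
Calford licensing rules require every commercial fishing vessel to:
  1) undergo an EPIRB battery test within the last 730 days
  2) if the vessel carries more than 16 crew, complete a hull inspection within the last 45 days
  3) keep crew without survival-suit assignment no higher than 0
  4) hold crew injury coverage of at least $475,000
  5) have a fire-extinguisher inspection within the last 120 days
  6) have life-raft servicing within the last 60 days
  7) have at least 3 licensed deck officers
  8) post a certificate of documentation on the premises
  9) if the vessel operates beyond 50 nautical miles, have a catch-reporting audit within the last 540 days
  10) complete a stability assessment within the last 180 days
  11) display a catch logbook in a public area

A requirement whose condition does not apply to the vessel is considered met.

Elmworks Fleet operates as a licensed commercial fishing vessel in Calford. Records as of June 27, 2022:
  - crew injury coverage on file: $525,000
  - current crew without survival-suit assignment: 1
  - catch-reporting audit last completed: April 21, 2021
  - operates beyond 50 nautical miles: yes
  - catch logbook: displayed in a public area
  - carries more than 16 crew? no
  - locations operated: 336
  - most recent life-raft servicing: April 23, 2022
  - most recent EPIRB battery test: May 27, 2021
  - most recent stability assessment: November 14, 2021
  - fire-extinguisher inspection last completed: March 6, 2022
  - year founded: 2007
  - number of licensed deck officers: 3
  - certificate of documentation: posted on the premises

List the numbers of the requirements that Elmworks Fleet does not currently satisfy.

3, 6, 10

1. EPIRB battery test 396 days ago vs limit 730 → met
2. condition 'carries more than 16 crew' does not hold → requirement n/a → met
3. crew without survival-suit assignment 1 > 0 → not met
4. crew injury coverage $525,000 ≥ $475,000 → met
5. fire-extinguisher inspection 113 days ago vs limit 120 → met
6. life-raft servicing 65 days ago vs limit 60 → not met
7. licensed deck officers 3 ≥ 3 → met
8. certificate of documentation present → met
9. condition 'operates beyond 50 nautical miles' holds; catch-reporting audit 432 days ago vs limit 540 → met
10. stability assessment 225 days ago vs limit 180 → not met
11. catch logbook present → met
Not met: 3, 6, 10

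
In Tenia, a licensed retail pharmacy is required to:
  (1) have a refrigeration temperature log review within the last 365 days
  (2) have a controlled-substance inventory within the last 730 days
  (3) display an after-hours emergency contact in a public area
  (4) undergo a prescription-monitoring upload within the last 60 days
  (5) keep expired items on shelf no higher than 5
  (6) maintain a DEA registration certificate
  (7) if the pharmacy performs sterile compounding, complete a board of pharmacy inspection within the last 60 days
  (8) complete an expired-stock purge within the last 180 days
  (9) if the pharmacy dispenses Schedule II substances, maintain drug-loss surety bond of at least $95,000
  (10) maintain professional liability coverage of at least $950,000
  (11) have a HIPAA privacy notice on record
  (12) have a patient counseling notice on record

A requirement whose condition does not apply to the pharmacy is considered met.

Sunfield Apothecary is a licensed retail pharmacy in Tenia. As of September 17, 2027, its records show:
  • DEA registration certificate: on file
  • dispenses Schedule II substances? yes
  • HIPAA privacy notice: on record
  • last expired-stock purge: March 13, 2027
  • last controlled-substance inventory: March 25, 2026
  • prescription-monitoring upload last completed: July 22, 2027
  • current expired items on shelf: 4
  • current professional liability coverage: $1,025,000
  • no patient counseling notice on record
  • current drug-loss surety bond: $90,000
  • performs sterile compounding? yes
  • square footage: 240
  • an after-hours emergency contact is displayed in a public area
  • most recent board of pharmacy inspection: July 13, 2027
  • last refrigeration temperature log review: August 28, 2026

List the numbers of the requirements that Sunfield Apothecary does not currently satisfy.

1, 7, 8, 9, 12

1. refrigeration temperature log review 385 days ago vs limit 365 → not met
2. controlled-substance inventory 541 days ago vs limit 730 → met
3. after-hours emergency contact present → met
4. prescription-monitoring upload 57 days ago vs limit 60 → met
5. expired items on shelf 4 ≤ 5 → met
6. DEA registration certificate present → met
7. condition 'performs sterile compounding' holds; board of pharmacy inspection 66 days ago vs limit 60 → not met
8. expired-stock purge 188 days ago vs limit 180 → not met
9. condition 'dispenses Schedule II substances' holds; drug-loss surety bond $90,000 < $95,000 → not met
10. professional liability coverage $1,025,000 ≥ $950,000 → met
11. HIPAA privacy notice present → met
12. patient counseling notice absent → not met
Not met: 1, 7, 8, 9, 12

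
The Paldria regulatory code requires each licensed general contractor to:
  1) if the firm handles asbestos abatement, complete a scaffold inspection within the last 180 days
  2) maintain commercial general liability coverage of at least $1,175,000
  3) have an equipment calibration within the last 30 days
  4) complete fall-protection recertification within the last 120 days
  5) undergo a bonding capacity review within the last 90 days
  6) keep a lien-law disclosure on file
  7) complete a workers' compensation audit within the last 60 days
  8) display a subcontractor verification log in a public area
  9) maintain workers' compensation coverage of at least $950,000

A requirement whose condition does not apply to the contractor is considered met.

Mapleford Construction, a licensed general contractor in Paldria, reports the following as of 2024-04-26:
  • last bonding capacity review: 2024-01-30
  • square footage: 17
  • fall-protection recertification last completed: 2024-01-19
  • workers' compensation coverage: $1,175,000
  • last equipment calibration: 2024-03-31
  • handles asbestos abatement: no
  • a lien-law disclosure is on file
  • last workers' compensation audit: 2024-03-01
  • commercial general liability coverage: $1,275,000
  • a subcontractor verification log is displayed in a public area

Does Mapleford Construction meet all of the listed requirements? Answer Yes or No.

1. condition 'handles asbestos abatement' does not hold → requirement n/a → met
2. commercial general liability coverage $1,275,000 ≥ $1,175,000 → met
3. equipment calibration 26 days ago vs limit 30 → met
4. fall-protection recertification 98 days ago vs limit 120 → met
5. bonding capacity review 87 days ago vs limit 90 → met
6. lien-law disclosure present → met
7. workers' compensation audit 56 days ago vs limit 60 → met
8. subcontractor verification log present → met
9. workers' compensation coverage $1,175,000 ≥ $950,000 → met
All met.

Yes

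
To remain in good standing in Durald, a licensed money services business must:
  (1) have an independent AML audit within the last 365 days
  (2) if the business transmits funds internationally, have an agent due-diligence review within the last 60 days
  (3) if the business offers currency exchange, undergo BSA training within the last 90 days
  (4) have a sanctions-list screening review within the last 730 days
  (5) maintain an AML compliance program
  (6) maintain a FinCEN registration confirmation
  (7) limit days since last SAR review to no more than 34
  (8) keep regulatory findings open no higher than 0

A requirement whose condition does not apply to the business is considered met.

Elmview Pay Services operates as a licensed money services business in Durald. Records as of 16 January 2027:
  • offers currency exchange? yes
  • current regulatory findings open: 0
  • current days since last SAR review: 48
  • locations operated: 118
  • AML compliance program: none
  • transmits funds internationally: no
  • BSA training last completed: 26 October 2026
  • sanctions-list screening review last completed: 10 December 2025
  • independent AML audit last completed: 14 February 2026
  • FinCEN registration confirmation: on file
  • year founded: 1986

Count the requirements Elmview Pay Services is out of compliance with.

2

1. independent AML audit 336 days ago vs limit 365 → met
2. condition 'transmits funds internationally' does not hold → requirement n/a → met
3. condition 'offers currency exchange' holds; BSA training 82 days ago vs limit 90 → met
4. sanctions-list screening review 402 days ago vs limit 730 → met
5. AML compliance program absent → not met
6. FinCEN registration confirmation present → met
7. days since last SAR review 48 > 34 → not met
8. regulatory findings open 0 ≤ 0 → met
Not met: 2 of 8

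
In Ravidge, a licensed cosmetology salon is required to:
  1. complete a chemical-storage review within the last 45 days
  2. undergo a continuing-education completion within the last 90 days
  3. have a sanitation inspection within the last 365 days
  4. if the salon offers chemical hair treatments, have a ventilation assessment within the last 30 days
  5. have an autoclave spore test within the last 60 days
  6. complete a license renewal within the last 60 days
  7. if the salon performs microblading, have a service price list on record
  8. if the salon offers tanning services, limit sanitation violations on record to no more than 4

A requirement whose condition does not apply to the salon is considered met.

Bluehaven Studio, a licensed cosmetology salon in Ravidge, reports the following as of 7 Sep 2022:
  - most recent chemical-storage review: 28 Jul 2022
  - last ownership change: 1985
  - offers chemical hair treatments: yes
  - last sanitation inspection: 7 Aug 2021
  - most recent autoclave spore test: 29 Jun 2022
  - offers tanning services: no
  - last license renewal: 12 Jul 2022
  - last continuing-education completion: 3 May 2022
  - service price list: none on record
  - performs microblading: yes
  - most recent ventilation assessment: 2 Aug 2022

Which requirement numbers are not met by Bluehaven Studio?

2, 3, 4, 5, 7

1. chemical-storage review 41 days ago vs limit 45 → met
2. continuing-education completion 127 days ago vs limit 90 → not met
3. sanitation inspection 396 days ago vs limit 365 → not met
4. condition 'offers chemical hair treatments' holds; ventilation assessment 36 days ago vs limit 30 → not met
5. autoclave spore test 70 days ago vs limit 60 → not met
6. license renewal 57 days ago vs limit 60 → met
7. condition 'performs microblading' holds; service price list absent → not met
8. condition 'offers tanning services' does not hold → requirement n/a → met
Not met: 2, 3, 4, 5, 7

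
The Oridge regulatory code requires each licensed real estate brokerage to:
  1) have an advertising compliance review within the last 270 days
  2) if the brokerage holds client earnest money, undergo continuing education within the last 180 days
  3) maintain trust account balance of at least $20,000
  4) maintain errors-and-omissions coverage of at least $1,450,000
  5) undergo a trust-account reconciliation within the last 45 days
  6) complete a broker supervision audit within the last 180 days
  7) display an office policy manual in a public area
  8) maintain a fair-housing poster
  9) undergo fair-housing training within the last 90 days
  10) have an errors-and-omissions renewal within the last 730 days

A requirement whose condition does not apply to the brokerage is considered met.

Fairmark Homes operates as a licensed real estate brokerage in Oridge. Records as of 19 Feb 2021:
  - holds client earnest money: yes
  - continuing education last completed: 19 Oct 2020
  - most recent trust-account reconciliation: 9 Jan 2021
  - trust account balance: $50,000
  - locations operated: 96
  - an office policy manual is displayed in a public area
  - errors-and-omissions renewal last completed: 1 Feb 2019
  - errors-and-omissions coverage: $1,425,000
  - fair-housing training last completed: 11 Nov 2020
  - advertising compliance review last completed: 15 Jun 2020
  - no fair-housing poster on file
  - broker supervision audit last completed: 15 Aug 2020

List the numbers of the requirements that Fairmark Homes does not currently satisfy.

1. advertising compliance review 249 days ago vs limit 270 → met
2. condition 'holds client earnest money' holds; continuing education 123 days ago vs limit 180 → met
3. trust account balance $50,000 ≥ $20,000 → met
4. errors-and-omissions coverage $1,425,000 < $1,450,000 → not met
5. trust-account reconciliation 41 days ago vs limit 45 → met
6. broker supervision audit 188 days ago vs limit 180 → not met
7. office policy manual present → met
8. fair-housing poster absent → not met
9. fair-housing training 100 days ago vs limit 90 → not met
10. errors-and-omissions renewal 749 days ago vs limit 730 → not met
Not met: 4, 6, 8, 9, 10

4, 6, 8, 9, 10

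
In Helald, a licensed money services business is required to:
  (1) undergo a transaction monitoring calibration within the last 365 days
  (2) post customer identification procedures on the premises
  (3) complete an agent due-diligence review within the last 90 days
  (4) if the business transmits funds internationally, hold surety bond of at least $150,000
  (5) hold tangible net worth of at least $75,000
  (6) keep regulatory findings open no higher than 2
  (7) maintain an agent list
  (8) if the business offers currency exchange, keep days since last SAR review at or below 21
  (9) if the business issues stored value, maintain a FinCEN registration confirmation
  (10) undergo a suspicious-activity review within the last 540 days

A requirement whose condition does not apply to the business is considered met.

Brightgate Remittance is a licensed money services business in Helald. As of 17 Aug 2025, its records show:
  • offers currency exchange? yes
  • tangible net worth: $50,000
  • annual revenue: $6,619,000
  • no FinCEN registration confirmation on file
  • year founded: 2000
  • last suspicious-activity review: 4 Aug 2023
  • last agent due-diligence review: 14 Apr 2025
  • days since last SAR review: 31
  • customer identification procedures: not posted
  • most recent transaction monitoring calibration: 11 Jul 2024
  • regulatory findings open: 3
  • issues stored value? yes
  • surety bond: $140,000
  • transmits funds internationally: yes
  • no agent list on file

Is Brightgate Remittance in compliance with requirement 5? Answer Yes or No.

No

5. tangible net worth $50,000 < $75,000 → not met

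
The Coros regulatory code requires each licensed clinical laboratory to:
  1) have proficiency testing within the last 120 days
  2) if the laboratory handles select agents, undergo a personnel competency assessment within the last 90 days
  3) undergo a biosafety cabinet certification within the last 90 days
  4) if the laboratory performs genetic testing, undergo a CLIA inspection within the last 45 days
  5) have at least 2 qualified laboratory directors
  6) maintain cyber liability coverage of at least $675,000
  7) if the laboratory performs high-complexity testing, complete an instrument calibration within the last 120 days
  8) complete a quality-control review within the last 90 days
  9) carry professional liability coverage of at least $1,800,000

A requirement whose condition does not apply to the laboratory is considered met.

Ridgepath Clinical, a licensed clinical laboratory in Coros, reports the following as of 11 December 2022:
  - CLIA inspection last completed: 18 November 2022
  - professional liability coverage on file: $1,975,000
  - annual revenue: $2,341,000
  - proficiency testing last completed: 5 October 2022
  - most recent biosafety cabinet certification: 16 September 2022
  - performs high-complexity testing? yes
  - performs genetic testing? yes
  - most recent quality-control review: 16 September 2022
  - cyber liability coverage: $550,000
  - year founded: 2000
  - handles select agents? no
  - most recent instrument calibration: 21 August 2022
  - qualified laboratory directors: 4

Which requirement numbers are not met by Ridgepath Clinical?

1. proficiency testing 67 days ago vs limit 120 → met
2. condition 'handles select agents' does not hold → requirement n/a → met
3. biosafety cabinet certification 86 days ago vs limit 90 → met
4. condition 'performs genetic testing' holds; CLIA inspection 23 days ago vs limit 45 → met
5. qualified laboratory directors 4 ≥ 2 → met
6. cyber liability coverage $550,000 < $675,000 → not met
7. condition 'performs high-complexity testing' holds; instrument calibration 112 days ago vs limit 120 → met
8. quality-control review 86 days ago vs limit 90 → met
9. professional liability coverage $1,975,000 ≥ $1,800,000 → met
Not met: 6

6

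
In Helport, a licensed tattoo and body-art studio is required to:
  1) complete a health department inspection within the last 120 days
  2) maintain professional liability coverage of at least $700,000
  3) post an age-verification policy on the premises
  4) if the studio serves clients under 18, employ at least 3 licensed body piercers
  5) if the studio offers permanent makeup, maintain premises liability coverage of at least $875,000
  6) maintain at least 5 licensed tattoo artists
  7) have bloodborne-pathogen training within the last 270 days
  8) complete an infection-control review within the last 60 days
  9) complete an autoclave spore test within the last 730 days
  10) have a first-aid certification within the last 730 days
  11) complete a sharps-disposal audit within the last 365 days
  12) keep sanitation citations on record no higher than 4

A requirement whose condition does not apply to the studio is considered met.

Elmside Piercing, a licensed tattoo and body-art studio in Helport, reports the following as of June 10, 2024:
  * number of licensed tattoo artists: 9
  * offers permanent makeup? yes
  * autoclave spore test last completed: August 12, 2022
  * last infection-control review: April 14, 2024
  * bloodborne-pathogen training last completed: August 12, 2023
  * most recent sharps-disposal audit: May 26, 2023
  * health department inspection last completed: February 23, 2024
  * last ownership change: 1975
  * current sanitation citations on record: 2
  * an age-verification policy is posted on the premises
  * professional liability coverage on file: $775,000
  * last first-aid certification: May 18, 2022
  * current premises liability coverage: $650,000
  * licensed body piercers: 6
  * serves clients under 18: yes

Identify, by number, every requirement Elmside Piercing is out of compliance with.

1. health department inspection 108 days ago vs limit 120 → met
2. professional liability coverage $775,000 ≥ $700,000 → met
3. age-verification policy present → met
4. condition 'serves clients under 18' holds; licensed body piercers 6 ≥ 3 → met
5. condition 'offers permanent makeup' holds; premises liability coverage $650,000 < $875,000 → not met
6. licensed tattoo artists 9 ≥ 5 → met
7. bloodborne-pathogen training 303 days ago vs limit 270 → not met
8. infection-control review 57 days ago vs limit 60 → met
9. autoclave spore test 668 days ago vs limit 730 → met
10. first-aid certification 754 days ago vs limit 730 → not met
11. sharps-disposal audit 381 days ago vs limit 365 → not met
12. sanitation citations on record 2 ≤ 4 → met
Not met: 5, 7, 10, 11

5, 7, 10, 11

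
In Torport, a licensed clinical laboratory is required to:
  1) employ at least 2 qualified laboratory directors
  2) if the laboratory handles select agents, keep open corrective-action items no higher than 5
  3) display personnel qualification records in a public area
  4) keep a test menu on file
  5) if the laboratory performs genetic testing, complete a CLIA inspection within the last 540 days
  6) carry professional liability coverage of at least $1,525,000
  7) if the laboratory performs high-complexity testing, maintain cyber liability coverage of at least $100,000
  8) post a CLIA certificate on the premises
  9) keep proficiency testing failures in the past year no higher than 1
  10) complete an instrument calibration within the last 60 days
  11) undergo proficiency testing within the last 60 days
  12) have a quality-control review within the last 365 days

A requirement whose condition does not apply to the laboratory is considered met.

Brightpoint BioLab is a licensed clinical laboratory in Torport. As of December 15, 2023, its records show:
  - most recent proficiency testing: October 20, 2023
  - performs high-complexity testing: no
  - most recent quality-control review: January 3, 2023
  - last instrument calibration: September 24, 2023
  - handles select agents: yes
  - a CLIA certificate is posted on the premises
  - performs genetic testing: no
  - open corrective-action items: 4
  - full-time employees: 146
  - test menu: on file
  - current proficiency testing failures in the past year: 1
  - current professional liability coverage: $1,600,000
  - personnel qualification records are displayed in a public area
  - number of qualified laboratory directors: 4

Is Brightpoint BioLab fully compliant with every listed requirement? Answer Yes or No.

1. qualified laboratory directors 4 ≥ 2 → met
2. condition 'handles select agents' holds; open corrective-action items 4 ≤ 5 → met
3. personnel qualification records present → met
4. test menu present → met
5. condition 'performs genetic testing' does not hold → requirement n/a → met
6. professional liability coverage $1,600,000 ≥ $1,525,000 → met
7. condition 'performs high-complexity testing' does not hold → requirement n/a → met
8. CLIA certificate present → met
9. proficiency testing failures in the past year 1 ≤ 1 → met
10. instrument calibration 82 days ago vs limit 60 → not met
11. proficiency testing 56 days ago vs limit 60 → met
12. quality-control review 346 days ago vs limit 365 → met
Not met: 10

No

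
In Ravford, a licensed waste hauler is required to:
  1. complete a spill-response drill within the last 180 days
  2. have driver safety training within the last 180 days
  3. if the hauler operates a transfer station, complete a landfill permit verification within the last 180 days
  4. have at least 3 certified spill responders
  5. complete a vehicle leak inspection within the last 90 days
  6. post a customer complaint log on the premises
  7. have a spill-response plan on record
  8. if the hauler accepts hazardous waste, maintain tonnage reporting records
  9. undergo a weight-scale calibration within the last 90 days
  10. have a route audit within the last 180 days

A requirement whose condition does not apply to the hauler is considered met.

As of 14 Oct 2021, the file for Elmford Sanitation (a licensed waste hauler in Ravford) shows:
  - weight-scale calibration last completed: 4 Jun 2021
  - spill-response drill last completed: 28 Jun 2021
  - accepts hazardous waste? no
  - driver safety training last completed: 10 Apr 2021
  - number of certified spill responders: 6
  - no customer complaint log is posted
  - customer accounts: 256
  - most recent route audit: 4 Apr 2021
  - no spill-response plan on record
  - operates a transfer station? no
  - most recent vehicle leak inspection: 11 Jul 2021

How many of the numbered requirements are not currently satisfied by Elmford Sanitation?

6

1. spill-response drill 108 days ago vs limit 180 → met
2. driver safety training 187 days ago vs limit 180 → not met
3. condition 'operates a transfer station' does not hold → requirement n/a → met
4. certified spill responders 6 ≥ 3 → met
5. vehicle leak inspection 95 days ago vs limit 90 → not met
6. customer complaint log absent → not met
7. spill-response plan absent → not met
8. condition 'accepts hazardous waste' does not hold → requirement n/a → met
9. weight-scale calibration 132 days ago vs limit 90 → not met
10. route audit 193 days ago vs limit 180 → not met
Not met: 6 of 10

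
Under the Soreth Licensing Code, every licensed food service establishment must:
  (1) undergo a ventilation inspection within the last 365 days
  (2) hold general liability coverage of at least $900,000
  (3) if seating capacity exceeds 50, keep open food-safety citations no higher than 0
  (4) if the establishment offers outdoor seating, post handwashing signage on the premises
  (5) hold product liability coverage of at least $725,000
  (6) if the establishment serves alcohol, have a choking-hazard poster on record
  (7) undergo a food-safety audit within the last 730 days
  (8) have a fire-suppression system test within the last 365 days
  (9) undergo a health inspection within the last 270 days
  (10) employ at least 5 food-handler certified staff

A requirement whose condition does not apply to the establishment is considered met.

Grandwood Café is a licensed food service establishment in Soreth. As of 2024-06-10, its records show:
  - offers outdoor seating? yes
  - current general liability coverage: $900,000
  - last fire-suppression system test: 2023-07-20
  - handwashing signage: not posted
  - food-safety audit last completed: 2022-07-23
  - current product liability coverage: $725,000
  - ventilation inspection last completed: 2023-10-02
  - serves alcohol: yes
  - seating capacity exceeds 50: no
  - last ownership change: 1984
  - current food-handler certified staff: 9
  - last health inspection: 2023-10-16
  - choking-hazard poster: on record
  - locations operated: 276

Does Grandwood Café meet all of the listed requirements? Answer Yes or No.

No

1. ventilation inspection 252 days ago vs limit 365 → met
2. general liability coverage $900,000 ≥ $900,000 → met
3. condition 'seating capacity exceeds 50' does not hold → requirement n/a → met
4. condition 'offers outdoor seating' holds; handwashing signage absent → not met
5. product liability coverage $725,000 ≥ $725,000 → met
6. condition 'serves alcohol' holds; choking-hazard poster present → met
7. food-safety audit 688 days ago vs limit 730 → met
8. fire-suppression system test 326 days ago vs limit 365 → met
9. health inspection 238 days ago vs limit 270 → met
10. food-handler certified staff 9 ≥ 5 → met
Not met: 4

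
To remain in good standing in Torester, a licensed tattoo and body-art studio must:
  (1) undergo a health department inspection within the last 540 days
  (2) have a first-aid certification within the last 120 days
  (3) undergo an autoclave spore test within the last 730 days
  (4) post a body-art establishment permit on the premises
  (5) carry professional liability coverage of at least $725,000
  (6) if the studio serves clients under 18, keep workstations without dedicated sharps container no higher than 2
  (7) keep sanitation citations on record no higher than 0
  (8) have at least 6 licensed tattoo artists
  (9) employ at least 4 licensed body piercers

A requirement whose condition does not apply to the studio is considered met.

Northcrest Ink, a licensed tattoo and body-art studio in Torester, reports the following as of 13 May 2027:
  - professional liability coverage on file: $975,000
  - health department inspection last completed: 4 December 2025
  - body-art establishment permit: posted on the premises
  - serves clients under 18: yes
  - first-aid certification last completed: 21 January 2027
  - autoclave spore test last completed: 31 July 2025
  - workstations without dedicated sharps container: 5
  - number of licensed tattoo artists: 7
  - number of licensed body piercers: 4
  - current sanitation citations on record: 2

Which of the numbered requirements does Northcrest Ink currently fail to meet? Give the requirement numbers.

6, 7

1. health department inspection 525 days ago vs limit 540 → met
2. first-aid certification 112 days ago vs limit 120 → met
3. autoclave spore test 651 days ago vs limit 730 → met
4. body-art establishment permit present → met
5. professional liability coverage $975,000 ≥ $725,000 → met
6. condition 'serves clients under 18' holds; workstations without dedicated sharps container 5 > 2 → not met
7. sanitation citations on record 2 > 0 → not met
8. licensed tattoo artists 7 ≥ 6 → met
9. licensed body piercers 4 ≥ 4 → met
Not met: 6, 7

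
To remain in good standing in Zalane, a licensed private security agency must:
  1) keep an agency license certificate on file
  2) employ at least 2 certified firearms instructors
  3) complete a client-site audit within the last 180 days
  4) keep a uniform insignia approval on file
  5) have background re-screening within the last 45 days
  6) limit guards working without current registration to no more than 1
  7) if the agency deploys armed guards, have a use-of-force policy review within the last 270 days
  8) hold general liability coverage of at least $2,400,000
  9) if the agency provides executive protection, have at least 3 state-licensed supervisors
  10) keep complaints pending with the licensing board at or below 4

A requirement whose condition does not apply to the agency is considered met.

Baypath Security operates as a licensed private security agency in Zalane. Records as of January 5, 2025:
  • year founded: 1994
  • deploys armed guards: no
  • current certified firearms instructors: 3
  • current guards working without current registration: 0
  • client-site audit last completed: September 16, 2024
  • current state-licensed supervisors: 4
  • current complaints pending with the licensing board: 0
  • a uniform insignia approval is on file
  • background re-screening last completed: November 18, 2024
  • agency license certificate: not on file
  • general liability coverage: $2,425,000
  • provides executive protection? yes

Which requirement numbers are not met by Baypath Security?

1, 5

1. agency license certificate absent → not met
2. certified firearms instructors 3 ≥ 2 → met
3. client-site audit 111 days ago vs limit 180 → met
4. uniform insignia approval present → met
5. background re-screening 48 days ago vs limit 45 → not met
6. guards working without current registration 0 ≤ 1 → met
7. condition 'deploys armed guards' does not hold → requirement n/a → met
8. general liability coverage $2,425,000 ≥ $2,400,000 → met
9. condition 'provides executive protection' holds; state-licensed supervisors 4 ≥ 3 → met
10. complaints pending with the licensing board 0 ≤ 4 → met
Not met: 1, 5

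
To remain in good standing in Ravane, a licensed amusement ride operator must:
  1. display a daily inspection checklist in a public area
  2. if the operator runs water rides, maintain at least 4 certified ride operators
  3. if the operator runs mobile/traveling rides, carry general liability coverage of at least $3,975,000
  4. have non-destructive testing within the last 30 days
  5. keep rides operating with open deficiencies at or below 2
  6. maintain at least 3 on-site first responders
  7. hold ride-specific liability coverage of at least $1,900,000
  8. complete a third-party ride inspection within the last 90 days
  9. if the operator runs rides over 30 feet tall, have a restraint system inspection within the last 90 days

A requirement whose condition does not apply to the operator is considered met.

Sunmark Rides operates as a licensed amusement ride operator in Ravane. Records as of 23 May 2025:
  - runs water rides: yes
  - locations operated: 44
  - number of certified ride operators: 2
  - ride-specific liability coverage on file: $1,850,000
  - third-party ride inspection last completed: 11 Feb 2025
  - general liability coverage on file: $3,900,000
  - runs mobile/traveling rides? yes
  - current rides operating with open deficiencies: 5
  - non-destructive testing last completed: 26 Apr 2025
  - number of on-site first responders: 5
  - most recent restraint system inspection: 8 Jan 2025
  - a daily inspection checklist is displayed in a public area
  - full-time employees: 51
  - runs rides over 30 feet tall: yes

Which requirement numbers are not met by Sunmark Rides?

1. daily inspection checklist present → met
2. condition 'runs water rides' holds; certified ride operators 2 < 4 → not met
3. condition 'runs mobile/traveling rides' holds; general liability coverage $3,900,000 < $3,975,000 → not met
4. non-destructive testing 27 days ago vs limit 30 → met
5. rides operating with open deficiencies 5 > 2 → not met
6. on-site first responders 5 ≥ 3 → met
7. ride-specific liability coverage $1,850,000 < $1,900,000 → not met
8. third-party ride inspection 101 days ago vs limit 90 → not met
9. condition 'runs rides over 30 feet tall' holds; restraint system inspection 135 days ago vs limit 90 → not met
Not met: 2, 3, 5, 7, 8, 9

2, 3, 5, 7, 8, 9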